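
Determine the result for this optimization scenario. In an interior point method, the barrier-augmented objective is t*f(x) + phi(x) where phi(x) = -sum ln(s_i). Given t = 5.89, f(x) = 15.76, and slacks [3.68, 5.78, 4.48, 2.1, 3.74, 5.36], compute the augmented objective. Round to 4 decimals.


Step 1: Compute log-barrier.
ln values: [1.3029, 1.7544, 1.4996, 0.7419, 1.3191, 1.679]
phi = -(1.3029 + 1.7544 + 1.4996 + 0.7419 + 1.3191 + 1.679) = -8.2969
Step 2: Compute augmented objective.
t*f(x) = 5.89*15.76 = 92.8264
Total = 92.8264 - 8.2969 = 84.5295


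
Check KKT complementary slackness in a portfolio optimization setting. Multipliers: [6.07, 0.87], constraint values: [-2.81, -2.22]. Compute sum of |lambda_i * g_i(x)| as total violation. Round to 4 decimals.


KKT complementary slackness check:
lambda_1 * g_1 = 6.07 * -2.81 = -17.0567
lambda_2 * g_2 = 0.87 * -2.22 = -1.9314
Total violation = 17.0567 + 1.9314 = 18.9881


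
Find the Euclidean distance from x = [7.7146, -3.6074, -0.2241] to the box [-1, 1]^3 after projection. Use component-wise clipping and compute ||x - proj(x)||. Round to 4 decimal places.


Project each component onto [-1, 1].
clip(7.7146) = 1.0, clip(-3.6074) = -1.0, clip(-0.2241) = -0.2241
Projection = [1.0, -1.0, -0.2241]
Squared diffs: [45.0859, 6.7985, 0.0]
Distance = sqrt(51.8844) = 7.2031


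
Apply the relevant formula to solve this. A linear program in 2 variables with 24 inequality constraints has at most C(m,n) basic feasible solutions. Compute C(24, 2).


Each vertex corresponds to some choice of n active constraints out of m, so the number of vertices is at most C(m, n) = m! / (n!(m-n)!).
m = 24, n = 2
Numerator: 24 * 23
Denominator: 2! = 2
C(24, 2) = 276


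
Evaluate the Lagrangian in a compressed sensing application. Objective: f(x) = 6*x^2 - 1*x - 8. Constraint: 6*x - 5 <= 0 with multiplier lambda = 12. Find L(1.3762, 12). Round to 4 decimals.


Step 1: Evaluate f(x).
f(1.3762) = 6*1.3762^2 - 1*1.3762 - 8 = 1.9874
Step 2: Evaluate g(x).
g(1.3762) = 6*1.3762 - 5 = 3.2572
Step 3: Compute Lagrangian.
L = 1.9874 + 12*3.2572 = 41.0738


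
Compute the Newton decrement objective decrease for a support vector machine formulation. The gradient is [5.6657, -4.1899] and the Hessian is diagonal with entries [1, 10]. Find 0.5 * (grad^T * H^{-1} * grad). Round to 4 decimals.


Step 1: H is diagonal, so H^(-1) * g = [5.6657, -0.419].
Step 2: g^T H^(-1) g = sum_i g_i^2 / H_ii
  = (5.6657)^2/1 + (-4.1899)^2/10
  = 32.1002 + 1.7555 = 33.8557
Step 3: Objective decrease = 0.5 * g^T H^(-1) g = 16.9278


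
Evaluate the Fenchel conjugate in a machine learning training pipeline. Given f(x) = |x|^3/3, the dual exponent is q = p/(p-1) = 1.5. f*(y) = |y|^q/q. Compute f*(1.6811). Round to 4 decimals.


The conjugate exponent q satisfies 1/p + 1/q = 1.
p = 3, so q = 3/(3 - 1) = 1.5
|y|^q = 1.6811^1.5 = 2.1797
f*(1.6811) = 2.1797 / 1.5 = 1.4531


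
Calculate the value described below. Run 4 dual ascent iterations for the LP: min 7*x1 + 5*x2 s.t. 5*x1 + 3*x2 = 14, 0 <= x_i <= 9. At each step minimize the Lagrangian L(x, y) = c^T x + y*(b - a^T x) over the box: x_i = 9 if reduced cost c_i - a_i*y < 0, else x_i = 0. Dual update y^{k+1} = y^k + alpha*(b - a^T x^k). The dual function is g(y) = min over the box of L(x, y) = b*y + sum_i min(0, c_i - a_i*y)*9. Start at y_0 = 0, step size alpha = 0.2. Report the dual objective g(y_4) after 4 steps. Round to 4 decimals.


Dual ascent for LP: min 7*x1 + 5*x2, 5*x1 + 3*x2 = 14, 0 <= x_i <= 9
Step 1: y^k = 0.0, reduced costs: (7.0, 5.0)
  x^k = (0.0, 0.0), subgradient = b - a^T x = 14.0
  y^{k+1} = 0.0 + 0.2*14.0 = 2.8
Step 2: y^k = 2.8, reduced costs: (-7.0, -3.4)
  x^k = (9.0, 9.0), subgradient = b - a^T x = -58.0
  y^{k+1} = 2.8 + 0.2*-58.0 = -8.8
Step 3: y^k = -8.8, reduced costs: (51.0, 31.4)
  x^k = (0.0, 0.0), subgradient = b - a^T x = 14.0
  y^{k+1} = -8.8 + 0.2*14.0 = -6.0
Step 4: y^k = -6.0, reduced costs: (37.0, 23.0)
  x^k = (0.0, 0.0), subgradient = b - a^T x = 14.0
  y^{k+1} = -6.0 + 0.2*14.0 = -3.2
Dual objective at y_4 = -3.2: reduced costs (23.0, 14.6), box minimizer x = (0.0, 0.0)
g(y_4) = b*y + (c1 - a1*y)*x1 + (c2 - a2*y)*x2 = 14*(-3.2) + 23.0*0.0 + 14.6*0.0 = -44.8 + 0.0 + 0.0 = -44.8


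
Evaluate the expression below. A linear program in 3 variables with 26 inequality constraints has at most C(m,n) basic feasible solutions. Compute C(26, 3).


Each vertex corresponds to some choice of n active constraints out of m, so the number of vertices is at most C(m, n) = m! / (n!(m-n)!).
m = 26, n = 3
Numerator: 26 * 25 * 24
Denominator: 3! = 6
C(26, 3) = 2600


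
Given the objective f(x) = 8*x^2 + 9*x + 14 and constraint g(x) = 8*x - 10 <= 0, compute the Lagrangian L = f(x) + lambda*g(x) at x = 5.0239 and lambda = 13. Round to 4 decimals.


Step 1: Evaluate f(x).
f(5.0239) = 8*5.0239^2 + 9*5.0239 + 14 = 261.1317
Step 2: Evaluate g(x).
g(5.0239) = 8*5.0239 - 10 = 30.1912
Step 3: Compute Lagrangian.
L = 261.1317 + 13*30.1912 = 653.6173


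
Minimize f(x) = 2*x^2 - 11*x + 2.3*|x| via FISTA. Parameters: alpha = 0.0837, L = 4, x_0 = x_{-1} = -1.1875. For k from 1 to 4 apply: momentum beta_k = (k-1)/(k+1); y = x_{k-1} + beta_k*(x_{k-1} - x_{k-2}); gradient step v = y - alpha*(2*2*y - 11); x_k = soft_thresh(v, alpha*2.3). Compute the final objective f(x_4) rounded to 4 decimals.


FISTA on f(x) = 2*x^2 - 11*x + 2.3*|x|
L = 4, alpha = 0.0837
Iteration 1: beta = 0.0, y = -1.1875 + 0.0*(-1.1875 + 1.1875) = -1.1875
  grad(y) = -15.75, v = y - alpha*grad = 0.1308
  prox(v) = soft_thresh(0.1308, 0.1925) = 0.0
Iteration 2: beta = 0.3333, y = 0.0 + 0.3333*(0.0 + 1.1875) = 0.3958
  grad(y) = -9.4167, v = y - alpha*grad = 1.184
  prox(v) = soft_thresh(1.184, 0.1925) = 0.9915
Iteration 3: beta = 0.5, y = 0.9915 + 0.5*(0.9915 - 0.0) = 1.4872
  grad(y) = -5.051, v = y - alpha*grad = 1.91
  prox(v) = soft_thresh(1.91, 0.1925) = 1.7175
Iteration 4: beta = 0.6, y = 1.7175 + 0.6*(1.7175 - 0.9915) = 2.1531
  grad(y) = -2.3876, v = y - alpha*grad = 2.353
  prox(v) = soft_thresh(2.353, 0.1925) = 2.1604
f(x_4) = 2*2.1604^2 - 11*2.1604 + 2.3*|2.1604| = -9.4608


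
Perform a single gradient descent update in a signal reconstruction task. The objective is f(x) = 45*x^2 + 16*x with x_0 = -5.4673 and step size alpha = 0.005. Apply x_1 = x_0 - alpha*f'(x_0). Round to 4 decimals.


We compute the gradient at x_0 and apply the update.
f'(x) = 90*x + 16
f'(-5.4673) = 90*-5.4673 + 16 = -476.057
x_1 = -5.4673 - 0.005*-476.057 = -3.087


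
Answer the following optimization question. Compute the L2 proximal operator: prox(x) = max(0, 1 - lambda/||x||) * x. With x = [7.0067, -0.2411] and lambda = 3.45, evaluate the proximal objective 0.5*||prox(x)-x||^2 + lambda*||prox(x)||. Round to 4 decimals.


Step 1: Compute ||x||.
||x|| = 7.0108
Step 2: Compute scaling factor.
scale = max(0, 1 - 3.45/7.0108) = 0.5079
Step 3: prox(x) = [3.5587, -0.1225]
||prox(x)|| = 3.5608
Step 4: Proximal objective.
0.5*||prox-x||^2 = 5.9513
lambda*||prox|| = 12.2848
Total = 18.2362


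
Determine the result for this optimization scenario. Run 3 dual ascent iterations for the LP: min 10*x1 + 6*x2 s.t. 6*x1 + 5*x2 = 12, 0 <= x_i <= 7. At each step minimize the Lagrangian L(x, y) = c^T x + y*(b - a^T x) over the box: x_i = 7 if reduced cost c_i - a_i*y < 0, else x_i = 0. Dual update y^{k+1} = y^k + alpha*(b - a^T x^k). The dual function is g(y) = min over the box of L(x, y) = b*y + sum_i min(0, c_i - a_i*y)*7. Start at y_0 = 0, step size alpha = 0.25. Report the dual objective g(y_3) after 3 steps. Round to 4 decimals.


Dual ascent for LP: min 10*x1 + 6*x2, 6*x1 + 5*x2 = 12, 0 <= x_i <= 7
Step 1: y^k = 0.0, reduced costs: (10.0, 6.0)
  x^k = (0.0, 0.0), subgradient = b - a^T x = 12.0
  y^{k+1} = 0.0 + 0.25*12.0 = 3.0
Step 2: y^k = 3.0, reduced costs: (-8.0, -9.0)
  x^k = (7.0, 7.0), subgradient = b - a^T x = -65.0
  y^{k+1} = 3.0 + 0.25*-65.0 = -13.25
Step 3: y^k = -13.25, reduced costs: (89.5, 72.25)
  x^k = (0.0, 0.0), subgradient = b - a^T x = 12.0
  y^{k+1} = -13.25 + 0.25*12.0 = -10.25
Dual objective at y_3 = -10.25: reduced costs (71.5, 57.25), box minimizer x = (0.0, 0.0)
g(y_3) = b*y + (c1 - a1*y)*x1 + (c2 - a2*y)*x2 = 12*(-10.25) + 71.5*0.0 + 57.25*0.0 = -123.0 + 0.0 + 0.0 = -123.0


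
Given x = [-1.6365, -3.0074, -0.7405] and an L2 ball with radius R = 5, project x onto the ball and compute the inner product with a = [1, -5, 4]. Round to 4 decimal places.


Step 1: Compute ||x|| (intermediates to 6 decimals).
||x|| = sqrt((-1.6365)^2 + (-3.0074)^2 + (-0.7405)^2) = 3.502988
Step 2: Project.
Since ||x|| <= R, proj = x (no scaling needed).
proj(x) = [-1.6365, -3.0074, -0.7405]
Step 3: Dot product.
a^T * proj(x) = 1*(-1.6365) - 5*(-3.0074) + 4*(-0.7405) = 10.4385


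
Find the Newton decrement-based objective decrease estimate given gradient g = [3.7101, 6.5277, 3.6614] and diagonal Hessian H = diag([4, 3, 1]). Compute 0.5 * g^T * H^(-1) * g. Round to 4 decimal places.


Step 1: H is diagonal, so H^(-1) * g = [0.9275, 2.1759, 3.6614].
Step 2: g^T H^(-1) g = sum_i g_i^2 / H_ii
  = (3.7101)^2/4 + (6.5277)^2/3 + (3.6614)^2/1
  = 3.4412 + 14.2036 + 13.4058 = 31.0507
Step 3: Objective decrease = 0.5 * g^T H^(-1) g = 15.5253


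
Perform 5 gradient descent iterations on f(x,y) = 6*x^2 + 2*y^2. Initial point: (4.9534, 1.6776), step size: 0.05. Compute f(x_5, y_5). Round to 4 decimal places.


Gradient descent on f(x,y) = 6*x^2 + 2*y^2.
Starting point: (4.9534, 1.6776), alpha = 0.05
Step 1: grad_x = 2*6*4.9534 = 59.4408, grad_y = 2*2*1.6776 = 6.7104
  x_1 = 4.9534 - 0.05*59.4408 = 1.9814
  y_1 = 1.6776 - 0.05*6.7104 = 1.3421
Step 2: grad_x = 2*6*1.9814 = 23.7763, grad_y = 2*2*1.3421 = 5.3683
  x_2 = 1.9814 - 0.05*23.7763 = 0.7925
  y_2 = 1.3421 - 0.05*5.3683 = 1.0737
Step 3: grad_x = 2*6*0.7925 = 9.5105, grad_y = 2*2*1.0737 = 4.2947
  x_3 = 0.7925 - 0.05*9.5105 = 0.317
  y_3 = 1.0737 - 0.05*4.2947 = 0.8589
Step 4: grad_x = 2*6*0.317 = 3.8042, grad_y = 2*2*0.8589 = 3.4357
  x_4 = 0.317 - 0.05*3.8042 = 0.1268
  y_4 = 0.8589 - 0.05*3.4357 = 0.6871
Step 5: grad_x = 2*6*0.1268 = 1.5217, grad_y = 2*2*0.6871 = 2.7486
  x_5 = 0.1268 - 0.05*1.5217 = 0.0507
  y_5 = 0.6871 - 0.05*2.7486 = 0.5497
f(0.0507, 0.5497) = 6*0.0507^2 + 2*0.5497^2 = 0.6198


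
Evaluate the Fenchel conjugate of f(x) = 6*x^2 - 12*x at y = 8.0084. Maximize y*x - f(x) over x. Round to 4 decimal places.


f*(y) = sup_x {y*x - a*x^2 - b*x} = sup_x {(y-b)*x - a*x^2}
FOC: (y - b) - 2a*x = 0 => x* = (y - b)/(2a)
x* = (8.0084 + 12)/(2*6) = 1.6674
f*(8.0084) = (y-b)^2/(4a) = (8.0084 + 12)^2/(4*6)
= 400.3361/24 = 16.6807


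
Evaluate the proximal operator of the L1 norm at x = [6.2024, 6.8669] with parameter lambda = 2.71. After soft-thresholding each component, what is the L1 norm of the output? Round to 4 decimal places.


Soft-thresholding with lambda = 2.71:
prox(6.2024) = sign(6.2024)*max(|6.2024| - 2.71, 0) = 3.4924
prox(6.8669) = sign(6.8669)*max(|6.8669| - 2.71, 0) = 4.1569
prox(x) = [3.4924, 4.1569]
||prox(x)||_1 = 3.4924 + 4.1569 = 7.6493


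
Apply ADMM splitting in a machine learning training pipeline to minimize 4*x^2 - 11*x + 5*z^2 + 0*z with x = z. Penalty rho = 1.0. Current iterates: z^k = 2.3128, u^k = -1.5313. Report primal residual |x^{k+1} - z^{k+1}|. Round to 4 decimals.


ADMM iteration with rho = 1.0, z^k = 2.3128, u^k = -1.5313
Step 1: x-update.
Minimize 4*x^2 - 11*x + (1.0/2)*(x - 2.3128 - 1.5313)^2
FOC: (2*4 + 1.0)*x = 11 + 1.0*(2.3128 + 1.5313)
x^{k+1} = 1.6493
Step 2: z-update.
Minimize 5*z^2 + 0*z + (1.0/2)*(1.6493 - z - 1.5313)^2
FOC: (2*5 + 1.0)*z = 0 + 1.0*(1.6493 - 1.5313)
z^{k+1} = 0.0107
Step 3: u-update.
u^{k+1} = -1.5313 + 1.6493 - 0.0107 = 0.1073
Step 4: Primal residual = |1.6493 - 0.0107| = 1.6386


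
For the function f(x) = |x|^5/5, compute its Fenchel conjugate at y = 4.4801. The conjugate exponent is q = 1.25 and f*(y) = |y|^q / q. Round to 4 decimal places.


The conjugate exponent q satisfies 1/p + 1/q = 1.
p = 5, so q = 5/(5 - 1) = 1.25
|y|^q = 4.4801^1.25 = 6.5179
f*(4.4801) = 6.5179 / 1.25 = 5.2143


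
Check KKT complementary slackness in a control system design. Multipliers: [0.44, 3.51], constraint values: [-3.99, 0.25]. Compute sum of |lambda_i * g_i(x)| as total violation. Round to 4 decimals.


KKT complementary slackness check:
lambda_1 * g_1 = 0.44 * -3.99 = -1.7556
lambda_2 * g_2 = 3.51 * 0.25 = 0.8775
Total violation = 1.7556 + 0.8775 = 2.6331


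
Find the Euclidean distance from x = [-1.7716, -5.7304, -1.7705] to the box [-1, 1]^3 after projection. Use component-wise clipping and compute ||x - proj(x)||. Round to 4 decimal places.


Project each component onto [-1, 1].
clip(-1.7716) = -1.0, clip(-5.7304) = -1.0, clip(-1.7705) = -1.0
Projection = [-1.0, -1.0, -1.0]
Squared diffs: [0.5954, 22.3767, 0.5937]
Distance = sqrt(23.5658) = 4.8545


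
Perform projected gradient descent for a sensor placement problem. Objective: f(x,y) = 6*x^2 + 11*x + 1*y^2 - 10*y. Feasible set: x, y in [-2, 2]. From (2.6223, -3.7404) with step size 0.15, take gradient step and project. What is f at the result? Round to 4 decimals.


Step 1: Compute gradient at (2.6223, -3.7404).
grad_x = 2*6*2.6223 + 11 = 42.4676
grad_y = 2*1*-3.7404 - 10 = -17.4808
Step 2: Gradient step.
x_raw = 2.6223 - 0.15*42.4676 = -3.7478
y_raw = -3.7404 - 0.15*-17.4808 = -1.1183
Step 3: Project onto [-2, 2].
x_proj = clip(-3.7478) = -2.0
y_proj = clip(-1.1183) = -1.1183
Step 4: Evaluate f.
f(-2.0, -1.1183) = 14.4334


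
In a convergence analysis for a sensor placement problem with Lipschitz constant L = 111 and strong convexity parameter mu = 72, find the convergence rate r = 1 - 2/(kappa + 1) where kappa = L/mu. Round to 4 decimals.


Step 1: Compute the condition number.
kappa = L/mu = 111/72 = 1.5417
Step 2: Compute the convergence rate.
r = 1 - 2/(kappa + 1) = 1 - 2*mu/(L + mu) = (L - mu)/(L + mu) = 39/183 = 0.2131


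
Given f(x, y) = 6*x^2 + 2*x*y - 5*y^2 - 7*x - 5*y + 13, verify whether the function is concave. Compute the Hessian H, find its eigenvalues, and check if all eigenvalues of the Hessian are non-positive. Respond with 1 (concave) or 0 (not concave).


The Hessian of f(x,y) = 6*x^2 + 2*x*y - 5*y^2 - 7*x - 5*y + 13 is:
H = [[12, 2], [2, -10]]
Trace = 12 - 10 = 2
Determinant = 12*-10 - (2)^2 = -124
Discriminant = (2)^2 - 4*-124 = 500.0
Eigenvalues: lambda_1 = -10.1803, lambda_2 = 12.1803
The function is not concave.

0


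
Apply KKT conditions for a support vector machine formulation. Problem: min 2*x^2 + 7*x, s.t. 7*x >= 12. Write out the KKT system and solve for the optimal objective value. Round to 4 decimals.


Step 1: Try lambda = 0 (constraint inactive).
x_unc = -7/(2*2) = -1.75
Check: 7*-1.75 = -12.25 < 12 -- violated!
Step 2: Constraint must be active: 7*x = 12
x* = 12/7 = 1.7143 (rounded; the exact value 12/7 is used below)
lambda = (2*2*(12/7) + 7)/7 = 1.9796
Step 3: Compute optimal value.
f(x*) = 2*(12/7)^2 + 7*(12/7) = 17.8776


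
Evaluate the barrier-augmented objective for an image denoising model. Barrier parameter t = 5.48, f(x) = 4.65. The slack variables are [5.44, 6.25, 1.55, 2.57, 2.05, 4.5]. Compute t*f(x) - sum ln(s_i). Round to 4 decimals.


Step 1: Compute log-barrier.
ln values: [1.6938, 1.8326, 0.4383, 0.9439, 0.7178, 1.5041]
phi = -(1.6938 + 1.8326 + 0.4383 + 0.9439 + 0.7178 + 1.5041) = -7.1304
Step 2: Compute augmented objective.
t*f(x) = 5.48*4.65 = 25.482
Total = 25.482 - 7.1304 = 18.3516


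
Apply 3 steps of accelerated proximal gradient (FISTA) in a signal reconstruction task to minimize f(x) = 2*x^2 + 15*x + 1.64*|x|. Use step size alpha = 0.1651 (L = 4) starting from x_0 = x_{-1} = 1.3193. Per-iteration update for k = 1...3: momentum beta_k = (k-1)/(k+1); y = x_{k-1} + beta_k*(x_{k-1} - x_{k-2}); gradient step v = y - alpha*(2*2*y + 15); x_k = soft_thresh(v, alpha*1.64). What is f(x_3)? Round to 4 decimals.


FISTA on f(x) = 2*x^2 + 15*x + 1.64*|x|
L = 4, alpha = 0.1651
Iteration 1: beta = 0.0, y = 1.3193 + 0.0*(1.3193 - 1.3193) = 1.3193
  grad(y) = 20.2772, v = y - alpha*grad = -2.0285
  prox(v) = soft_thresh(-2.0285, 0.2708) = -1.7577
Iteration 2: beta = 0.3333, y = -1.7577 + 0.3333*(-1.7577 - 1.3193) = -2.7834
  grad(y) = 3.8665, v = y - alpha*grad = -3.4217
  prox(v) = soft_thresh(-3.4217, 0.2708) = -3.151
Iteration 3: beta = 0.5, y = -3.151 + 0.5*(-3.151 + 1.7577) = -3.8476
  grad(y) = -0.3904, v = y - alpha*grad = -3.7831
  prox(v) = soft_thresh(-3.7831, 0.2708) = -3.5124
f(x_3) = 2*(-3.5124)^2 + 15*(-3.5124) + 1.64*|-3.5124| = -22.2518


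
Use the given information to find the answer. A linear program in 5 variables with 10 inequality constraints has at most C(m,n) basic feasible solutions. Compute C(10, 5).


Each vertex corresponds to some choice of n active constraints out of m, so the number of vertices is at most C(m, n) = m! / (n!(m-n)!).
m = 10, n = 5
Numerator: 10 * 9 * 8 * 7 * 6
Denominator: 5! = 120
C(10, 5) = 252


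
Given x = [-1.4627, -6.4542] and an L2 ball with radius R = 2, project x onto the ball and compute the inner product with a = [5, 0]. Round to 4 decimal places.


Step 1: Compute ||x|| (intermediates to 6 decimals).
||x|| = sqrt((-1.4627)^2 + (-6.4542)^2) = 6.617869
Step 2: Project.
Since ||x|| > R, scale = R/||x|| = 2/6.617869 = 0.302212, proj(x) = scale * x
proj(x) = [-0.442045, -1.950537]
Step 3: Dot product.
a^T * proj(x) = 5*(-0.442045) + 0*(-1.950537) = -2.2102


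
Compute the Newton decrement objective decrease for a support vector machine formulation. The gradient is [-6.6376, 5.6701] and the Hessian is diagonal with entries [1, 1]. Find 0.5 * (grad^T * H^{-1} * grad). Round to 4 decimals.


Step 1: H is diagonal, so H^(-1) * g = [-6.6376, 5.6701].
Step 2: g^T H^(-1) g = sum_i g_i^2 / H_ii
  = (-6.6376)^2/1 + (5.6701)^2/1
  = 44.0577 + 32.15 = 76.2078
Step 3: Objective decrease = 0.5 * g^T H^(-1) g = 38.1039


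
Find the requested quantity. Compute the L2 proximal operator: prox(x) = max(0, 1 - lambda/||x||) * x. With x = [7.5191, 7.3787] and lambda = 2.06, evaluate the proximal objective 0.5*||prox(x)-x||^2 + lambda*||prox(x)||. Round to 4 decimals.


Step 1: Compute ||x||.
||x|| = 10.5348
Step 2: Compute scaling factor.
scale = max(0, 1 - 2.06/10.5348) = 0.8045
Step 3: prox(x) = [6.0488, 5.9359]
||prox(x)|| = 8.4748
Step 4: Proximal objective.
0.5*||prox-x||^2 = 2.1218
lambda*||prox|| = 17.4581
Total = 19.5799


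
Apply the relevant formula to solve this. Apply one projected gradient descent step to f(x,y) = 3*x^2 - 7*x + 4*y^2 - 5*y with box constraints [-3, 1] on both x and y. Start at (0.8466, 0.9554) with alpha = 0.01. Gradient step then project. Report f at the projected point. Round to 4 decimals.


Step 1: Compute gradient at (0.8466, 0.9554).
grad_x = 2*3*0.8466 - 7 = -1.9204
grad_y = 2*4*0.9554 - 5 = 2.6432
Step 2: Gradient step.
x_raw = 0.8466 - 0.01*-1.9204 = 0.8658
y_raw = 0.9554 - 0.01*2.6432 = 0.929
Step 3: Project onto [-3, 1].
x_proj = clip(0.8658) = 0.8658
y_proj = clip(0.929) = 0.929
Step 4: Evaluate f.
f(0.8658, 0.929) = -5.0047


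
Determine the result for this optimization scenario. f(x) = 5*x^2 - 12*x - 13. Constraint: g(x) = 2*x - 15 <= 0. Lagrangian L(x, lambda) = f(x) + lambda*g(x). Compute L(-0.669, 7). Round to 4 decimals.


Step 1: Evaluate f(x).
f(-0.669) = 5*(-0.669)^2 - 12*(-0.669) - 13 = -2.7342
Step 2: Evaluate g(x).
g(-0.669) = 2*-0.669 - 15 = -16.338
Step 3: Compute Lagrangian.
L = -2.7342 + 7*-16.338 = -117.1002


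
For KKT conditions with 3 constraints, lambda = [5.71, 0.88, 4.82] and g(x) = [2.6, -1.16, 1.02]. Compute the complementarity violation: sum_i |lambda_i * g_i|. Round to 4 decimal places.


KKT complementary slackness check:
lambda_1 * g_1 = 5.71 * 2.6 = 14.846
lambda_2 * g_2 = 0.88 * -1.16 = -1.0208
lambda_3 * g_3 = 4.82 * 1.02 = 4.9164
Total violation = 14.846 + 1.0208 + 4.9164 = 20.7832


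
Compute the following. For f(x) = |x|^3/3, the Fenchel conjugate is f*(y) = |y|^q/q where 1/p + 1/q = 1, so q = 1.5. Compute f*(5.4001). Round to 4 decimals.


The conjugate exponent q satisfies 1/p + 1/q = 1.
p = 3, so q = 3/(3 - 1) = 1.5
|y|^q = 5.4001^1.5 = 12.5488
f*(5.4001) = 12.5488 / 1.5 = 8.3659


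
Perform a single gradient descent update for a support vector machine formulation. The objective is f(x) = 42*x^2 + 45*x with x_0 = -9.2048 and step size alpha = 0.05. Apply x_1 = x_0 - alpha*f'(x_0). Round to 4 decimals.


We compute the gradient at x_0 and apply the update.
f'(x) = 84*x + 45
f'(-9.2048) = 84*-9.2048 + 45 = -728.2032
x_1 = -9.2048 - 0.05*-728.2032 = 27.2054


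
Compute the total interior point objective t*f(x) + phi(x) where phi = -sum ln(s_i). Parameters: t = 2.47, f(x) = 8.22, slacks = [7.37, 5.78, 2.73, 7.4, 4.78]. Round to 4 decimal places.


Step 1: Compute log-barrier.
ln values: [1.9974, 1.7544, 1.0043, 2.0015, 1.5644]
phi = -(1.9974 + 1.7544 + 1.0043 + 2.0015 + 1.5644) = -8.322
Step 2: Compute augmented objective.
t*f(x) = 2.47*8.22 = 20.3034
Total = 20.3034 - 8.322 = 11.9814


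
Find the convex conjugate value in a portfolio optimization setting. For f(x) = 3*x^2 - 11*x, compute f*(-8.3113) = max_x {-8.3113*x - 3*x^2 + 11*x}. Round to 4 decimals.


f*(y) = sup_x {y*x - a*x^2 - b*x} = sup_x {(y-b)*x - a*x^2}
FOC: (y - b) - 2a*x = 0 => x* = (y - b)/(2a)
x* = (-8.3113 + 11)/(2*3) = 0.4481
f*(-8.3113) = (y-b)^2/(4a) = (-8.3113 + 11)^2/(4*3)
= 7.2291/12 = 0.6024


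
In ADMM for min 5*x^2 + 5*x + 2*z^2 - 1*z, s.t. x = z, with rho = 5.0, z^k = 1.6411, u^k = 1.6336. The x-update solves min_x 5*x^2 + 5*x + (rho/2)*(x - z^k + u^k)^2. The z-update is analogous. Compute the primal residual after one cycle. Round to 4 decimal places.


ADMM iteration with rho = 5.0, z^k = 1.6411, u^k = 1.6336
Step 1: x-update.
Minimize 5*x^2 + 5*x + (5.0/2)*(x - 1.6411 + 1.6336)^2
FOC: (2*5 + 5.0)*x = -5 + 5.0*(1.6411 - 1.6336)
x^{k+1} = -0.3308
Step 2: z-update.
Minimize 2*z^2 - 1*z + (5.0/2)*(-0.3308 - z + 1.6336)^2
FOC: (2*2 + 5.0)*z = 1 + 5.0*(-0.3308 + 1.6336)
z^{k+1} = 0.8349
Step 3: u-update.
u^{k+1} = 1.6336 - 0.3308 - 0.8349 = 0.4679
Step 4: Primal residual = |-0.3308 - 0.8349| = 1.1657


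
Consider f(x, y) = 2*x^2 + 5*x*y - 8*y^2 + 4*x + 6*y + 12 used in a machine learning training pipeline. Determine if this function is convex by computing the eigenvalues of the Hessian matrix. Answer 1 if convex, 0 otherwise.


The Hessian of f(x,y) = 2*x^2 + 5*x*y - 8*y^2 + 4*x + 6*y + 12 is:
H = [[4, 5], [5, -16]]
Trace = 4 - 16 = -12
Determinant = 4*-16 - (5)^2 = -89
Discriminant = (-12)^2 - 4*-89 = 500.0
Eigenvalues: lambda_1 = -17.1803, lambda_2 = 5.1803
The function is not convex.

0


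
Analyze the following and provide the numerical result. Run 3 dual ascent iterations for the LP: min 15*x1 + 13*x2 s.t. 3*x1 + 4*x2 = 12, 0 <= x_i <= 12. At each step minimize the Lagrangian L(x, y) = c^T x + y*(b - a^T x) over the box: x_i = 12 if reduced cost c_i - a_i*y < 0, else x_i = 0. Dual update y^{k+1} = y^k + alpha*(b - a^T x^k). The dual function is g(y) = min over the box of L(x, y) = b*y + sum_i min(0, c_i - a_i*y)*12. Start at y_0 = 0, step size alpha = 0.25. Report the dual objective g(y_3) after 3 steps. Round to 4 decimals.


Dual ascent for LP: min 15*x1 + 13*x2, 3*x1 + 4*x2 = 12, 0 <= x_i <= 12
Step 1: y^k = 0.0, reduced costs: (15.0, 13.0)
  x^k = (0.0, 0.0), subgradient = b - a^T x = 12.0
  y^{k+1} = 0.0 + 0.25*12.0 = 3.0
Step 2: y^k = 3.0, reduced costs: (6.0, 1.0)
  x^k = (0.0, 0.0), subgradient = b - a^T x = 12.0
  y^{k+1} = 3.0 + 0.25*12.0 = 6.0
Step 3: y^k = 6.0, reduced costs: (-3.0, -11.0)
  x^k = (12.0, 12.0), subgradient = b - a^T x = -72.0
  y^{k+1} = 6.0 + 0.25*-72.0 = -12.0
Dual objective at y_3 = -12.0: reduced costs (51.0, 61.0), box minimizer x = (0.0, 0.0)
g(y_3) = b*y + (c1 - a1*y)*x1 + (c2 - a2*y)*x2 = 12*(-12.0) + 51.0*0.0 + 61.0*0.0 = -144.0 + 0.0 + 0.0 = -144.0


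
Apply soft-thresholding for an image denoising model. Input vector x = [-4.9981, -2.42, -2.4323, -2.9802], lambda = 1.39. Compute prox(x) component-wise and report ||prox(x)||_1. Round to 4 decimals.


Soft-thresholding with lambda = 1.39:
prox(-4.9981) = sign(-4.9981)*max(|-4.9981| - 1.39, 0) = -3.6081
prox(-2.42) = sign(-2.42)*max(|-2.42| - 1.39, 0) = -1.03
prox(-2.4323) = sign(-2.4323)*max(|-2.4323| - 1.39, 0) = -1.0423
prox(-2.9802) = sign(-2.9802)*max(|-2.9802| - 1.39, 0) = -1.5902
prox(x) = [-3.6081, -1.03, -1.0423, -1.5902]
||prox(x)||_1 = 3.6081 + 1.03 + 1.0423 + 1.5902 = 7.2706


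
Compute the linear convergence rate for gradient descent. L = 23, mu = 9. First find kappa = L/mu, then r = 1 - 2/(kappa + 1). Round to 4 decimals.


Step 1: Compute the condition number.
kappa = L/mu = 23/9 = 2.5556
Step 2: Compute the convergence rate.
r = 1 - 2/(kappa + 1) = 1 - 2*mu/(L + mu) = (L - mu)/(L + mu) = 14/32 = 0.4375


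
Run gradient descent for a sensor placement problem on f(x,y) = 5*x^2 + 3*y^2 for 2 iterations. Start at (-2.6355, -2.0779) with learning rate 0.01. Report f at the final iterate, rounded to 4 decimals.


Gradient descent on f(x,y) = 5*x^2 + 3*y^2.
Starting point: (-2.6355, -2.0779), alpha = 0.01
Step 1: grad_x = 2*5*-2.6355 = -26.355, grad_y = 2*3*-2.0779 = -12.4674
  x_1 = -2.6355 - 0.01*-26.355 = -2.372
  y_1 = -2.0779 - 0.01*-12.4674 = -1.9532
Step 2: grad_x = 2*5*-2.372 = -23.7195, grad_y = 2*3*-1.9532 = -11.7194
  x_2 = -2.372 - 0.01*-23.7195 = -2.1348
  y_2 = -1.9532 - 0.01*-11.7194 = -1.836
f(-2.1348, -1.836) = 5*(-2.1348)^2 + 3*(-1.836)^2 = 32.8989


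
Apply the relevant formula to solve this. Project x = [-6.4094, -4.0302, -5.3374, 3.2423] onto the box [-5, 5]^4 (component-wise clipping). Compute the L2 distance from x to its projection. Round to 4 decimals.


Project each component onto [-5, 5].
clip(-6.4094) = -5.0, clip(-4.0302) = -4.0302, clip(-5.3374) = -5.0, clip(3.2423) = 3.2423
Projection = [-5.0, -4.0302, -5.0, 3.2423]
Squared diffs: [1.9864, 0.0, 0.1138, 0.0]
Distance = sqrt(2.1002) = 1.4492


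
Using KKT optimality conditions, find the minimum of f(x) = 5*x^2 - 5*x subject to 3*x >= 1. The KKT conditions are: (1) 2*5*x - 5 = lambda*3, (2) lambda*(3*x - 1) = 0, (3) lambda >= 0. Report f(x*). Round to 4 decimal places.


Step 1: Try lambda = 0 (constraint inactive).
Stationarity: 2*5*x - 5 = 0
x* = 5/(2*5) = 0.5
Check constraint: 3*0.5 = 1.5 >= 1 -- satisfied.
Step 2: Compute optimal value.
f(x*) = 5*0.5^2 - 5*0.5 = -1.25


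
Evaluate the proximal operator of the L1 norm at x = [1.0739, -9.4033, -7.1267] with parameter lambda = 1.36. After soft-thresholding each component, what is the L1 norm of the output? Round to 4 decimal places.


Soft-thresholding with lambda = 1.36:
prox(1.0739) = sign(1.0739)*max(|1.0739| - 1.36, 0) = 0.0
prox(-9.4033) = sign(-9.4033)*max(|-9.4033| - 1.36, 0) = -8.0433
prox(-7.1267) = sign(-7.1267)*max(|-7.1267| - 1.36, 0) = -5.7667
prox(x) = [0.0, -8.0433, -5.7667]
||prox(x)||_1 = 0.0 + 8.0433 + 5.7667 = 13.81


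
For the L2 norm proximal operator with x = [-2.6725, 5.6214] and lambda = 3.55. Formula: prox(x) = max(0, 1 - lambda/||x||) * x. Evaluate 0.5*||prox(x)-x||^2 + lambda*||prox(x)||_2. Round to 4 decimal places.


Step 1: Compute ||x||.
||x|| = 6.2243
Step 2: Compute scaling factor.
scale = max(0, 1 - 3.55/6.2243) = 0.4297
Step 3: prox(x) = [-1.1483, 2.4153]
||prox(x)|| = 2.6743
Step 4: Proximal objective.
0.5*||prox-x||^2 = 6.3013
lambda*||prox|| = 9.4938
Total = 15.7952


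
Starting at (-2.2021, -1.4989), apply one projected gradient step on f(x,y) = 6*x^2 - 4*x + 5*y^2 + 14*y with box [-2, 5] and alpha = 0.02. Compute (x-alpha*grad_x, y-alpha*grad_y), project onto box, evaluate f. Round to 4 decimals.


Step 1: Compute gradient at (-2.2021, -1.4989).
grad_x = 2*6*-2.2021 - 4 = -30.4252
grad_y = 2*5*-1.4989 + 14 = -0.989
Step 2: Gradient step.
x_raw = -2.2021 - 0.02*-30.4252 = -1.5936
y_raw = -1.4989 - 0.02*-0.989 = -1.4791
Step 3: Project onto [-2, 5].
x_proj = clip(-1.5936) = -1.5936
y_proj = clip(-1.4791) = -1.4791
Step 4: Evaluate f.
f(-1.5936, -1.4791) = 11.843


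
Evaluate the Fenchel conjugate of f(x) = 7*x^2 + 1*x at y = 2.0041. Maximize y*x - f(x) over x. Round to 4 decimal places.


f*(y) = sup_x {y*x - a*x^2 - b*x} = sup_x {(y-b)*x - a*x^2}
FOC: (y - b) - 2a*x = 0 => x* = (y - b)/(2a)
x* = (2.0041 - 1)/(2*7) = 0.0717
f*(2.0041) = (y-b)^2/(4a) = (2.0041 - 1)^2/(4*7)
= 1.0082/28 = 0.036


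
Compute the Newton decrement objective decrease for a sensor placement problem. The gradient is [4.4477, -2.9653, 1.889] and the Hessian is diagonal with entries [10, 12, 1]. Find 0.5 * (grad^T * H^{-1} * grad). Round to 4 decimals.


Step 1: H is diagonal, so H^(-1) * g = [0.4448, -0.2471, 1.889].
Step 2: g^T H^(-1) g = sum_i g_i^2 / H_ii
  = (4.4477)^2/10 + (-2.9653)^2/12 + (1.889)^2/1
  = 1.9782 + 0.7328 + 3.5683 = 6.2793
Step 3: Objective decrease = 0.5 * g^T H^(-1) g = 3.1396


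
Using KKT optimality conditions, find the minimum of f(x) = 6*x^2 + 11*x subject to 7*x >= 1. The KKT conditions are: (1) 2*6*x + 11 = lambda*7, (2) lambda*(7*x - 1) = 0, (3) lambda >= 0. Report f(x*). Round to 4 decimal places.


Step 1: Try lambda = 0 (constraint inactive).
x_unc = -11/(2*6) = -0.9167
Check: 7*-0.9167 = -6.4169 < 1 -- violated!
Step 2: Constraint must be active: 7*x = 1
x* = 1/7 = 0.1429 (rounded; the exact value 1/7 is used below)
lambda = (2*6*(1/7) + 11)/7 = 1.8163
Step 3: Compute optimal value.
f(x*) = 6*(1/7)^2 + 11*(1/7) = 1.6939


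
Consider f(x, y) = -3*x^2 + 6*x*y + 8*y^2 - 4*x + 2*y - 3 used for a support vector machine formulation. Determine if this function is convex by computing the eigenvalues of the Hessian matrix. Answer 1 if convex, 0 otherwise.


The Hessian of f(x,y) = -3*x^2 + 6*x*y + 8*y^2 - 4*x + 2*y - 3 is:
H = [[-6, 6], [6, 16]]
Trace = -6 + 16 = 10
Determinant = -6*16 - (6)^2 = -132
Discriminant = (10)^2 - 4*-132 = 628.0
Eigenvalues: lambda_1 = -7.53, lambda_2 = 17.53
The function is not convex.

0


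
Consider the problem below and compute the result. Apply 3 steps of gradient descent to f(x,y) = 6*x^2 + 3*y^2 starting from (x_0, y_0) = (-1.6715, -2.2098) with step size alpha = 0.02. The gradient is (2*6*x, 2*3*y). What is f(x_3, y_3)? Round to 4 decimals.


Gradient descent on f(x,y) = 6*x^2 + 3*y^2.
Starting point: (-1.6715, -2.2098), alpha = 0.02
Step 1: grad_x = 2*6*-1.6715 = -20.058, grad_y = 2*3*-2.2098 = -13.2588
  x_1 = -1.6715 - 0.02*-20.058 = -1.2703
  y_1 = -2.2098 - 0.02*-13.2588 = -1.9446
Step 2: grad_x = 2*6*-1.2703 = -15.2441, grad_y = 2*3*-1.9446 = -11.6677
  x_2 = -1.2703 - 0.02*-15.2441 = -0.9655
  y_2 = -1.9446 - 0.02*-11.6677 = -1.7113
Step 3: grad_x = 2*6*-0.9655 = -11.5855, grad_y = 2*3*-1.7113 = -10.2676
  x_3 = -0.9655 - 0.02*-11.5855 = -0.7337
  y_3 = -1.7113 - 0.02*-10.2676 = -1.5059
f(-0.7337, -1.5059) = 6*(-0.7337)^2 + 3*(-1.5059)^2 = 10.0337


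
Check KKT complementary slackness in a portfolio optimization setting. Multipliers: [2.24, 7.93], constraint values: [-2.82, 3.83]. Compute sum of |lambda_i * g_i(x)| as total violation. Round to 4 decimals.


KKT complementary slackness check:
lambda_1 * g_1 = 2.24 * -2.82 = -6.3168
lambda_2 * g_2 = 7.93 * 3.83 = 30.3719
Total violation = 6.3168 + 30.3719 = 36.6887


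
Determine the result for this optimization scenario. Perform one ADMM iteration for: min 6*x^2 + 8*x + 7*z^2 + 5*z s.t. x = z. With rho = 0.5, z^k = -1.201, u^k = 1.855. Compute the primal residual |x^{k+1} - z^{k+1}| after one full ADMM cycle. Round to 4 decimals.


ADMM iteration with rho = 0.5, z^k = -1.201, u^k = 1.855
Step 1: x-update.
Minimize 6*x^2 + 8*x + (0.5/2)*(x + 1.201 + 1.855)^2
FOC: (2*6 + 0.5)*x = -8 + 0.5*(-1.201 - 1.855)
x^{k+1} = -0.7622
Step 2: z-update.
Minimize 7*z^2 + 5*z + (0.5/2)*(-0.7622 - z + 1.855)^2
FOC: (2*7 + 0.5)*z = -5 + 0.5*(-0.7622 + 1.855)
z^{k+1} = -0.3071
Step 3: u-update.
u^{k+1} = 1.855 - 0.7622 + 0.3071 = 1.3999
Step 4: Primal residual = |-0.7622 + 0.3071| = 0.4551


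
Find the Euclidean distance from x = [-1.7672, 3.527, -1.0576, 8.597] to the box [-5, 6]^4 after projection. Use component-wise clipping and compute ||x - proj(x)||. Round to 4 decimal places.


Project each component onto [-5, 6].
clip(-1.7672) = -1.7672, clip(3.527) = 3.527, clip(-1.0576) = -1.0576, clip(8.597) = 6.0
Projection = [-1.7672, 3.527, -1.0576, 6.0]
Squared diffs: [0.0, 0.0, 0.0, 6.7444]
Distance = sqrt(6.7444) = 2.597


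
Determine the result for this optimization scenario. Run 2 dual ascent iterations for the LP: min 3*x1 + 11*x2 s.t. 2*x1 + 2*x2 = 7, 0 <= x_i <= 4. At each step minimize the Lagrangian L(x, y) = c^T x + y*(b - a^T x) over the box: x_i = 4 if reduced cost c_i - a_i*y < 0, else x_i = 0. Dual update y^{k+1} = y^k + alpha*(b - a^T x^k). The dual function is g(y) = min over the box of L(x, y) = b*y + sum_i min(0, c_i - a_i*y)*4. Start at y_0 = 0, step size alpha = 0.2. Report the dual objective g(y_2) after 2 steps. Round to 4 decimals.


Dual ascent for LP: min 3*x1 + 11*x2, 2*x1 + 2*x2 = 7, 0 <= x_i <= 4
Step 1: y^k = 0.0, reduced costs: (3.0, 11.0)
  x^k = (0.0, 0.0), subgradient = b - a^T x = 7.0
  y^{k+1} = 0.0 + 0.2*7.0 = 1.4
Step 2: y^k = 1.4, reduced costs: (0.2, 8.2)
  x^k = (0.0, 0.0), subgradient = b - a^T x = 7.0
  y^{k+1} = 1.4 + 0.2*7.0 = 2.8
Dual objective at y_2 = 2.8: reduced costs (-2.6, 5.4), box minimizer x = (4.0, 0.0)
g(y_2) = b*y + (c1 - a1*y)*x1 + (c2 - a2*y)*x2 = 7*2.8 + (-2.6)*4.0 + 5.4*0.0 = 19.6 - 10.4 + 0.0 = 9.2


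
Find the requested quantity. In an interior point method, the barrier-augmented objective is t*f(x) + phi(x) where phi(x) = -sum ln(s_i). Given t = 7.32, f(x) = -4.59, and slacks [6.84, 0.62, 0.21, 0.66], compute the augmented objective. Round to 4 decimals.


Step 1: Compute log-barrier.
ln values: [1.9228, -0.478, -1.5606, -0.4155]
phi = -(1.9228 - 0.478 - 1.5606 - 0.4155) = 0.5314
Step 2: Compute augmented objective.
t*f(x) = 7.32*-4.59 = -33.5988
Total = -33.5988 + 0.5314 = -33.0674


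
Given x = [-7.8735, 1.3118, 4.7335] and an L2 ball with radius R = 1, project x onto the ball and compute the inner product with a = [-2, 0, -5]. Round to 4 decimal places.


Step 1: Compute ||x|| (intermediates to 6 decimals).
||x|| = sqrt((-7.8735)^2 + 1.3118^2 + 4.7335^2) = 9.280024
Step 2: Project.
Since ||x|| > R, scale = R/||x|| = 1/9.280024 = 0.107758, proj(x) = scale * x
proj(x) = [-0.848433, 0.141357, 0.510072]
Step 3: Dot product.
a^T * proj(x) = -2*(-0.848433) + 0*0.141357 - 5*0.510072 = -0.8535


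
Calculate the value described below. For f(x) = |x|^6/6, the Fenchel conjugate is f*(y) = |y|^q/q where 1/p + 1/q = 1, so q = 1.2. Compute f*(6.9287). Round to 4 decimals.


The conjugate exponent q satisfies 1/p + 1/q = 1.
p = 6, so q = 6/(6 - 1) = 1.2
|y|^q = 6.9287^1.2 = 10.2043
f*(6.9287) = 10.2043 / 1.2 = 8.5036


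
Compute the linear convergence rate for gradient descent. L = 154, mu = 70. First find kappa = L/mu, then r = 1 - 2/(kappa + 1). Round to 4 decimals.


Step 1: Compute the condition number.
kappa = L/mu = 154/70 = 2.2
Step 2: Compute the convergence rate.
r = 1 - 2/(kappa + 1) = 1 - 2*mu/(L + mu) = (L - mu)/(L + mu) = 84/224 = 0.375


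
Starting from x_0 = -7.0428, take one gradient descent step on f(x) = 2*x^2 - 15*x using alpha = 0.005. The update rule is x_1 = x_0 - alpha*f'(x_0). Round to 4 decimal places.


We compute the gradient at x_0 and apply the update.
f'(x) = 4*x - 15
f'(-7.0428) = 4*-7.0428 - 15 = -43.1712
x_1 = -7.0428 - 0.005*-43.1712 = -6.8269


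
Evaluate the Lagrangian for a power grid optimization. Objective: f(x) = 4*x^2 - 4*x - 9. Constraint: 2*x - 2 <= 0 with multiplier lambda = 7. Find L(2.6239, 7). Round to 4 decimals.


Step 1: Evaluate f(x).
f(2.6239) = 4*2.6239^2 - 4*2.6239 - 9 = 8.0438
Step 2: Evaluate g(x).
g(2.6239) = 2*2.6239 - 2 = 3.2478
Step 3: Compute Lagrangian.
L = 8.0438 + 7*3.2478 = 30.7784


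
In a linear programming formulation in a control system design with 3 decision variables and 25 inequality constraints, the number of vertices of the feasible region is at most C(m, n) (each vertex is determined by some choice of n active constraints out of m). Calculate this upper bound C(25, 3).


Each vertex corresponds to some choice of n active constraints out of m, so the number of vertices is at most C(m, n) = m! / (n!(m-n)!).
m = 25, n = 3
Numerator: 25 * 24 * 23
Denominator: 3! = 6
C(25, 3) = 2300


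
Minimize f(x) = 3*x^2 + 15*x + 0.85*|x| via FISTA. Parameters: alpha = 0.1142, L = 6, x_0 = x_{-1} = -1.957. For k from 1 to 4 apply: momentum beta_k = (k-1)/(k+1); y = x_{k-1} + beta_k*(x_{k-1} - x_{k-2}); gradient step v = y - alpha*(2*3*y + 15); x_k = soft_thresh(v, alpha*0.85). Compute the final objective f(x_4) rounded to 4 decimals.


FISTA on f(x) = 3*x^2 + 15*x + 0.85*|x|
L = 6, alpha = 0.1142
Iteration 1: beta = 0.0, y = -1.957 + 0.0*(-1.957 + 1.957) = -1.957
  grad(y) = 3.258, v = y - alpha*grad = -2.3291
  prox(v) = soft_thresh(-2.3291, 0.0971) = -2.232
Iteration 2: beta = 0.3333, y = -2.232 + 0.3333*(-2.232 + 1.957) = -2.3237
  grad(y) = 1.0581, v = y - alpha*grad = -2.4445
  prox(v) = soft_thresh(-2.4445, 0.0971) = -2.3474
Iteration 3: beta = 0.5, y = -2.3474 + 0.5*(-2.3474 + 2.232) = -2.4051
  grad(y) = 0.5692, v = y - alpha*grad = -2.4701
  prox(v) = soft_thresh(-2.4701, 0.0971) = -2.3731
Iteration 4: beta = 0.6, y = -2.3731 + 0.6*(-2.3731 + 2.3474) = -2.3885
  grad(y) = 0.6693, v = y - alpha*grad = -2.4649
  prox(v) = soft_thresh(-2.4649, 0.0971) = -2.3678
f(x_4) = 3*(-2.3678)^2 + 15*(-2.3678) + 0.85*|-2.3678| = -16.6849


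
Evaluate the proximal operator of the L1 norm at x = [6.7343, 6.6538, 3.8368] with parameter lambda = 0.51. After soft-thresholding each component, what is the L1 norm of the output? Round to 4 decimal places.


Soft-thresholding with lambda = 0.51:
prox(6.7343) = sign(6.7343)*max(|6.7343| - 0.51, 0) = 6.2243
prox(6.6538) = sign(6.6538)*max(|6.6538| - 0.51, 0) = 6.1438
prox(3.8368) = sign(3.8368)*max(|3.8368| - 0.51, 0) = 3.3268
prox(x) = [6.2243, 6.1438, 3.3268]
||prox(x)||_1 = 6.2243 + 6.1438 + 3.3268 = 15.6949


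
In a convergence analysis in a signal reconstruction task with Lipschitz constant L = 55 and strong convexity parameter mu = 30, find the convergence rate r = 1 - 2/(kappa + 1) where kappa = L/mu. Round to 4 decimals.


Step 1: Compute the condition number.
kappa = L/mu = 55/30 = 1.8333
Step 2: Compute the convergence rate.
r = 1 - 2/(kappa + 1) = 1 - 2*mu/(L + mu) = (L - mu)/(L + mu) = 25/85 = 0.2941


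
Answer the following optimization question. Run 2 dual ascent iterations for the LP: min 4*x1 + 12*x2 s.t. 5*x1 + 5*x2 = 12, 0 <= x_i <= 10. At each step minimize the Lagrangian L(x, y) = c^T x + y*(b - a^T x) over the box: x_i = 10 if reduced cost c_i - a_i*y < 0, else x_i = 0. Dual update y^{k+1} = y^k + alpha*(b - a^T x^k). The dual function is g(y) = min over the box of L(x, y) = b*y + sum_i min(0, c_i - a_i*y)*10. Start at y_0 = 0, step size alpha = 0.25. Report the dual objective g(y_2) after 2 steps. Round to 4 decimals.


Dual ascent for LP: min 4*x1 + 12*x2, 5*x1 + 5*x2 = 12, 0 <= x_i <= 10
Step 1: y^k = 0.0, reduced costs: (4.0, 12.0)
  x^k = (0.0, 0.0), subgradient = b - a^T x = 12.0
  y^{k+1} = 0.0 + 0.25*12.0 = 3.0
Step 2: y^k = 3.0, reduced costs: (-11.0, -3.0)
  x^k = (10.0, 10.0), subgradient = b - a^T x = -88.0
  y^{k+1} = 3.0 + 0.25*-88.0 = -19.0
Dual objective at y_2 = -19.0: reduced costs (99.0, 107.0), box minimizer x = (0.0, 0.0)
g(y_2) = b*y + (c1 - a1*y)*x1 + (c2 - a2*y)*x2 = 12*(-19.0) + 99.0*0.0 + 107.0*0.0 = -228.0 + 0.0 + 0.0 = -228.0


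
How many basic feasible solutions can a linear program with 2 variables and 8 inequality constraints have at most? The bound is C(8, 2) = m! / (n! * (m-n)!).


Each vertex corresponds to some choice of n active constraints out of m, so the number of vertices is at most C(m, n) = m! / (n!(m-n)!).
m = 8, n = 2
Numerator: 8 * 7
Denominator: 2! = 2
C(8, 2) = 28


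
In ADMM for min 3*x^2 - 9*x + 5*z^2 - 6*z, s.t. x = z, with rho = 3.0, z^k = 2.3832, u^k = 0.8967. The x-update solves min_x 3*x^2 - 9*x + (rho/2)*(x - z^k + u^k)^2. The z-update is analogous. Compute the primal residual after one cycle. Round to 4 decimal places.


ADMM iteration with rho = 3.0, z^k = 2.3832, u^k = 0.8967
Step 1: x-update.
Minimize 3*x^2 - 9*x + (3.0/2)*(x - 2.3832 + 0.8967)^2
FOC: (2*3 + 3.0)*x = 9 + 3.0*(2.3832 - 0.8967)
x^{k+1} = 1.4955
Step 2: z-update.
Minimize 5*z^2 - 6*z + (3.0/2)*(1.4955 - z + 0.8967)^2
FOC: (2*5 + 3.0)*z = 6 + 3.0*(1.4955 + 0.8967)
z^{k+1} = 1.0136
Step 3: u-update.
u^{k+1} = 0.8967 + 1.4955 - 1.0136 = 1.3786
Step 4: Primal residual = |1.4955 - 1.0136| = 0.4819
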